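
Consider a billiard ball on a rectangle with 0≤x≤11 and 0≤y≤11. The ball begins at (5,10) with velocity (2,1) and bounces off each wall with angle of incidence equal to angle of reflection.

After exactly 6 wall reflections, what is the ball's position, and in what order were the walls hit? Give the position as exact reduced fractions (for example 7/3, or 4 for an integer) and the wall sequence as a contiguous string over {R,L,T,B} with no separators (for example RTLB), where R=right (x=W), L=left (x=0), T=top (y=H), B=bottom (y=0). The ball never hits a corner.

1. t=1 → T at (7,11); v=(2,-1)
2. t=2 → R at (11,9); v=(-2,-1)
3. t=11/2 → L at (0,7/2); v=(2,-1)
4. t=7/2 → B at (7,0); v=(2,1)
5. t=2 → R at (11,2); v=(-2,1)
6. t=11/2 → L at (0,15/2); v=(2,1)

Final position: (0,15/2)
Wall sequence: TRLBRL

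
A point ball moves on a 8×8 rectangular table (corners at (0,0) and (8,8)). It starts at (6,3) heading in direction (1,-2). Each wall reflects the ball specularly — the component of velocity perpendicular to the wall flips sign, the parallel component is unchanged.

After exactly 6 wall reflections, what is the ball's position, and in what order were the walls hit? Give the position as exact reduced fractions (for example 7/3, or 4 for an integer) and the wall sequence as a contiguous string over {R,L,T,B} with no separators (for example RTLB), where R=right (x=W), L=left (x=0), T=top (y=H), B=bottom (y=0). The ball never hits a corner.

1. t=3/2 → B at (15/2,0); v=(1,2)
2. t=1/2 → R at (8,1); v=(-1,2)
3. t=7/2 → T at (9/2,8); v=(-1,-2)
4. t=4 → B at (1/2,0); v=(-1,2)
5. t=1/2 → L at (0,1); v=(1,2)
6. t=7/2 → T at (7/2,8); v=(1,-2)

Final position: (7/2,8)
Wall sequence: BRTBLT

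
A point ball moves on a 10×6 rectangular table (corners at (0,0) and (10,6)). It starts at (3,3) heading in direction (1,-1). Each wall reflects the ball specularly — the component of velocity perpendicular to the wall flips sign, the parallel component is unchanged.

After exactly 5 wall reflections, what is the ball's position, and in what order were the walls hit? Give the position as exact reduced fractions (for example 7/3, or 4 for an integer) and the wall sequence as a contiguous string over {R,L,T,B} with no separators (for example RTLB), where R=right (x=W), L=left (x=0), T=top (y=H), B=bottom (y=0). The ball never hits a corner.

1. t=3 → B at (6,0); v=(1,1)
2. t=4 → R at (10,4); v=(-1,1)
3. t=2 → T at (8,6); v=(-1,-1)
4. t=6 → B at (2,0); v=(-1,1)
5. t=2 → L at (0,2); v=(1,1)

Final position: (0,2)
Wall sequence: BRTBL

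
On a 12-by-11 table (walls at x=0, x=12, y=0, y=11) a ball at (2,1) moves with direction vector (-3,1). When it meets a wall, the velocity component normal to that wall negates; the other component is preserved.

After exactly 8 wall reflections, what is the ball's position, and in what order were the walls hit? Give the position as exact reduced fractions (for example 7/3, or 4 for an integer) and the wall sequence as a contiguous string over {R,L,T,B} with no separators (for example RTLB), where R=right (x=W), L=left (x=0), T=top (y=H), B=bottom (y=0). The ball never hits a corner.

Final position: (11,0)
Wall sequence: LRLTRLRB

1. t=2/3 → L at (0,5/3); v=(3,1)
2. t=4 → R at (12,17/3); v=(-3,1)
3. t=4 → L at (0,29/3); v=(3,1)
4. t=4/3 → T at (4,11); v=(3,-1)
5. t=8/3 → R at (12,25/3); v=(-3,-1)
6. t=4 → L at (0,13/3); v=(3,-1)
7. t=4 → R at (12,1/3); v=(-3,-1)
8. t=1/3 → B at (11,0); v=(-3,1)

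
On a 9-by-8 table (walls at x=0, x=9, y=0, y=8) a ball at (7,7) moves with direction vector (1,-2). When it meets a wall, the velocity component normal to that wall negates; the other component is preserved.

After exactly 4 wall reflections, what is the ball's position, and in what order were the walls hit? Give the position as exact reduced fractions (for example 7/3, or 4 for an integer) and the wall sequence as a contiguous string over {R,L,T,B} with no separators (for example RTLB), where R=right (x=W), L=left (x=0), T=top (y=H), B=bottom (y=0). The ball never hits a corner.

1. t=2 → R at (9,3); v=(-1,-2)
2. t=3/2 → B at (15/2,0); v=(-1,2)
3. t=4 → T at (7/2,8); v=(-1,-2)
4. t=7/2 → L at (0,1); v=(1,-2)

Final position: (0,1)
Wall sequence: RBTL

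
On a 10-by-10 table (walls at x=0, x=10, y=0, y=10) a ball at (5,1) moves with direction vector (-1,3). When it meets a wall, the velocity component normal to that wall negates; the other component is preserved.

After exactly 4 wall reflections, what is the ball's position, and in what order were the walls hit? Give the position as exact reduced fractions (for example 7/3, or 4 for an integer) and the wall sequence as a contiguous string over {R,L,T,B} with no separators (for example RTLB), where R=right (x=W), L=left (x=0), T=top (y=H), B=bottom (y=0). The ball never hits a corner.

Final position: (14/3,10)
Wall sequence: TLBT

1. t=3 → T at (2,10); v=(-1,-3)
2. t=2 → L at (0,4); v=(1,-3)
3. t=4/3 → B at (4/3,0); v=(1,3)
4. t=10/3 → T at (14/3,10); v=(1,-3)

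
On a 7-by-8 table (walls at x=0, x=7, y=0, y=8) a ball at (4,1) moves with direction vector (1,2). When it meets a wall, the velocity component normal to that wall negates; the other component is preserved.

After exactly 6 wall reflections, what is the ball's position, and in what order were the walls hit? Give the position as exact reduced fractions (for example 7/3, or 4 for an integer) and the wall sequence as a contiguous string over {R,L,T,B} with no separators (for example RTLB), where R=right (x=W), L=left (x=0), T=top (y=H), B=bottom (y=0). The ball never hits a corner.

1. t=3 → R at (7,7); v=(-1,2)
2. t=1/2 → T at (13/2,8); v=(-1,-2)
3. t=4 → B at (5/2,0); v=(-1,2)
4. t=5/2 → L at (0,5); v=(1,2)
5. t=3/2 → T at (3/2,8); v=(1,-2)
6. t=4 → B at (11/2,0); v=(1,2)

Final position: (11/2,0)
Wall sequence: RTBLTB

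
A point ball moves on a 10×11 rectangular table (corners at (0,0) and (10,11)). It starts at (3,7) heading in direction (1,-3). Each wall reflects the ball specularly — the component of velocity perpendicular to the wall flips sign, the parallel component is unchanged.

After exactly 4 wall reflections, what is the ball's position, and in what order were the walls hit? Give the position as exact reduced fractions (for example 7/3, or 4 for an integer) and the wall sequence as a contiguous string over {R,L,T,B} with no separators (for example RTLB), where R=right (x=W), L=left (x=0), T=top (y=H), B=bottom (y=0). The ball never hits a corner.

1. t=7/3 → B at (16/3,0); v=(1,3)
2. t=11/3 → T at (9,11); v=(1,-3)
3. t=1 → R at (10,8); v=(-1,-3)
4. t=8/3 → B at (22/3,0); v=(-1,3)

Final position: (22/3,0)
Wall sequence: BTRB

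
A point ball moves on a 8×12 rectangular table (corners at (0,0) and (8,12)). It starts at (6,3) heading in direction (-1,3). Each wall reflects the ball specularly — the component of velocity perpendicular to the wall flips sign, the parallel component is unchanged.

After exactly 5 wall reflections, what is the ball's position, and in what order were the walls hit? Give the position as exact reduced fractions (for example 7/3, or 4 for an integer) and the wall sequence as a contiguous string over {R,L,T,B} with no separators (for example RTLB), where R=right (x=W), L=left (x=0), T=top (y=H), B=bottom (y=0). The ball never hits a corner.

Final position: (8,3)
Wall sequence: TLBTR

1. t=3 → T at (3,12); v=(-1,-3)
2. t=3 → L at (0,3); v=(1,-3)
3. t=1 → B at (1,0); v=(1,3)
4. t=4 → T at (5,12); v=(1,-3)
5. t=3 → R at (8,3); v=(-1,-3)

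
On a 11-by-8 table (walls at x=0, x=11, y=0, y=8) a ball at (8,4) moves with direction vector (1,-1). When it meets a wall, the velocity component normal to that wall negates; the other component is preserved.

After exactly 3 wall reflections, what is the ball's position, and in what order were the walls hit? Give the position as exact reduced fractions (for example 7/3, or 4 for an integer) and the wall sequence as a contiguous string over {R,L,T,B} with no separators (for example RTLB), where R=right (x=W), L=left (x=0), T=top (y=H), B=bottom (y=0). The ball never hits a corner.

1. t=3 → R at (11,1); v=(-1,-1)
2. t=1 → B at (10,0); v=(-1,1)
3. t=8 → T at (2,8); v=(-1,-1)

Final position: (2,8)
Wall sequence: RBT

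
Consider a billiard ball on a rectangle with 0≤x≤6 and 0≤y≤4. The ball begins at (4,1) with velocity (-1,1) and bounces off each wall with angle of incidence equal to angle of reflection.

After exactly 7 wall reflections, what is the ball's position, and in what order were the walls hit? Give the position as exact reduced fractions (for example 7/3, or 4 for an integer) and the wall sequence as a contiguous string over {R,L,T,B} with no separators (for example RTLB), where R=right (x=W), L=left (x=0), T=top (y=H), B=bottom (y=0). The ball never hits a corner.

1. t=3 → T at (1,4); v=(-1,-1)
2. t=1 → L at (0,3); v=(1,-1)
3. t=3 → B at (3,0); v=(1,1)
4. t=3 → R at (6,3); v=(-1,1)
5. t=1 → T at (5,4); v=(-1,-1)
6. t=4 → B at (1,0); v=(-1,1)
7. t=1 → L at (0,1); v=(1,1)

Final position: (0,1)
Wall sequence: TLBRTBL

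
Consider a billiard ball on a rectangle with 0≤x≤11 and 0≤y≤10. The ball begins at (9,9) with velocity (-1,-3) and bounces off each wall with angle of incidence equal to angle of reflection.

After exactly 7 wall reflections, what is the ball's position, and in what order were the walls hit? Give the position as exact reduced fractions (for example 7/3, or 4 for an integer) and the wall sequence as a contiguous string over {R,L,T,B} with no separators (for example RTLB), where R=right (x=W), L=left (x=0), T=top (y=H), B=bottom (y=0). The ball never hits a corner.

1. t=3 → B at (6,0); v=(-1,3)
2. t=10/3 → T at (8/3,10); v=(-1,-3)
3. t=8/3 → L at (0,2); v=(1,-3)
4. t=2/3 → B at (2/3,0); v=(1,3)
5. t=10/3 → T at (4,10); v=(1,-3)
6. t=10/3 → B at (22/3,0); v=(1,3)
7. t=10/3 → T at (32/3,10); v=(1,-3)

Final position: (32/3,10)
Wall sequence: BTLBTBT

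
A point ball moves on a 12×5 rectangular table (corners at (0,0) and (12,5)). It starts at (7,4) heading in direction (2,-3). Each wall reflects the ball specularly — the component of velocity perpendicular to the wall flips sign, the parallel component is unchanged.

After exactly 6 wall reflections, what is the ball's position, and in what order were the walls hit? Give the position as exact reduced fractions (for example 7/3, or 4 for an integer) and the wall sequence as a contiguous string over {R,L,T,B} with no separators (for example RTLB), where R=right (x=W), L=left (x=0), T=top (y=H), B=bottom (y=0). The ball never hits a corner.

1. t=4/3 → B at (29/3,0); v=(2,3)
2. t=7/6 → R at (12,7/2); v=(-2,3)
3. t=1/2 → T at (11,5); v=(-2,-3)
4. t=5/3 → B at (23/3,0); v=(-2,3)
5. t=5/3 → T at (13/3,5); v=(-2,-3)
6. t=5/3 → B at (1,0); v=(-2,3)

Final position: (1,0)
Wall sequence: BRTBTB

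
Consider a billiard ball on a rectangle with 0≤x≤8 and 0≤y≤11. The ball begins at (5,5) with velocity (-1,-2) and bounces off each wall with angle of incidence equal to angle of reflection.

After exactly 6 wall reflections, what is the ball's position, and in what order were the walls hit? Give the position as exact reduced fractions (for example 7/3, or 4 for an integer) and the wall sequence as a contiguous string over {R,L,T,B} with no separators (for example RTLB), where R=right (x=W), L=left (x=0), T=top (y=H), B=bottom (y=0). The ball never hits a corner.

Final position: (2,11)
Wall sequence: BLTRBT

1. t=5/2 → B at (5/2,0); v=(-1,2)
2. t=5/2 → L at (0,5); v=(1,2)
3. t=3 → T at (3,11); v=(1,-2)
4. t=5 → R at (8,1); v=(-1,-2)
5. t=1/2 → B at (15/2,0); v=(-1,2)
6. t=11/2 → T at (2,11); v=(-1,-2)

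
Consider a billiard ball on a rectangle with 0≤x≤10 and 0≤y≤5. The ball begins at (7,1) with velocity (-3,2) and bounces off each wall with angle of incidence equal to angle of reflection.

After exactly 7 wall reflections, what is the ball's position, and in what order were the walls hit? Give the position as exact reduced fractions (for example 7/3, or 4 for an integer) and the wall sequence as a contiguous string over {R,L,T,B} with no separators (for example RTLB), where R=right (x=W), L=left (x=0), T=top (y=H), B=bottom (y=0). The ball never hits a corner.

1. t=2 → T at (1,5); v=(-3,-2)
2. t=1/3 → L at (0,13/3); v=(3,-2)
3. t=13/6 → B at (13/2,0); v=(3,2)
4. t=7/6 → R at (10,7/3); v=(-3,2)
5. t=4/3 → T at (6,5); v=(-3,-2)
6. t=2 → L at (0,1); v=(3,-2)
7. t=1/2 → B at (3/2,0); v=(3,2)

Final position: (3/2,0)
Wall sequence: TLBRTLB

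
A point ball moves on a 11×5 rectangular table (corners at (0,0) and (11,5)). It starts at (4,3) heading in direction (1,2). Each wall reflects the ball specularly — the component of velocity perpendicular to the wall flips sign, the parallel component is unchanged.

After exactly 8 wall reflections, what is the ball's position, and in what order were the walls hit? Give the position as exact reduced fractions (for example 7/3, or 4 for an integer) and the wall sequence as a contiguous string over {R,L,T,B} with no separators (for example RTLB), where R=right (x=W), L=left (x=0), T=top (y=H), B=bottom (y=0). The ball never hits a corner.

1. t=1 → T at (5,5); v=(1,-2)
2. t=5/2 → B at (15/2,0); v=(1,2)
3. t=5/2 → T at (10,5); v=(1,-2)
4. t=1 → R at (11,3); v=(-1,-2)
5. t=3/2 → B at (19/2,0); v=(-1,2)
6. t=5/2 → T at (7,5); v=(-1,-2)
7. t=5/2 → B at (9/2,0); v=(-1,2)
8. t=5/2 → T at (2,5); v=(-1,-2)

Final position: (2,5)
Wall sequence: TBTRBTBT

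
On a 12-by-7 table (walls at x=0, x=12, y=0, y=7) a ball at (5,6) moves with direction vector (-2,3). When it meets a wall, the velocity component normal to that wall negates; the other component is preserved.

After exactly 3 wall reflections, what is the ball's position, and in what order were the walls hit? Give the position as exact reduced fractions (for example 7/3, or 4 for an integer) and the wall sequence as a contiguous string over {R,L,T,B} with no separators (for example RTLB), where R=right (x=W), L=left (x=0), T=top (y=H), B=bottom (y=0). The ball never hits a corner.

1. t=1/3 → T at (13/3,7); v=(-2,-3)
2. t=13/6 → L at (0,1/2); v=(2,-3)
3. t=1/6 → B at (1/3,0); v=(2,3)

Final position: (1/3,0)
Wall sequence: TLB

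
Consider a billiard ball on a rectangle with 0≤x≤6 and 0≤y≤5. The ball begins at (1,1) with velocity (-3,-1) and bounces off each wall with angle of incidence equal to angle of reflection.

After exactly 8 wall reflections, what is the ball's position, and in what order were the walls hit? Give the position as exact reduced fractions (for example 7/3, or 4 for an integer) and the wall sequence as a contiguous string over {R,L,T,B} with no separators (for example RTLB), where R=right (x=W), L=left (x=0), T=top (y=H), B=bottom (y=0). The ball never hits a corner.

Final position: (6,2/3)
Wall sequence: LBRLTRLR

1. t=1/3 → L at (0,2/3); v=(3,-1)
2. t=2/3 → B at (2,0); v=(3,1)
3. t=4/3 → R at (6,4/3); v=(-3,1)
4. t=2 → L at (0,10/3); v=(3,1)
5. t=5/3 → T at (5,5); v=(3,-1)
6. t=1/3 → R at (6,14/3); v=(-3,-1)
7. t=2 → L at (0,8/3); v=(3,-1)
8. t=2 → R at (6,2/3); v=(-3,-1)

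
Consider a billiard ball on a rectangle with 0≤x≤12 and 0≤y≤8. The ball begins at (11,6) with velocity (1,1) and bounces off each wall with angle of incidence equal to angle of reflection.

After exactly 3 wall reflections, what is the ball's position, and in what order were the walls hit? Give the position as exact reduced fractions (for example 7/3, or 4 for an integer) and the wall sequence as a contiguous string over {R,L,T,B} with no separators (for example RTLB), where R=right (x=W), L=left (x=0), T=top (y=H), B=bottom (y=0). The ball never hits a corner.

Final position: (3,0)
Wall sequence: RTB

1. t=1 → R at (12,7); v=(-1,1)
2. t=1 → T at (11,8); v=(-1,-1)
3. t=8 → B at (3,0); v=(-1,1)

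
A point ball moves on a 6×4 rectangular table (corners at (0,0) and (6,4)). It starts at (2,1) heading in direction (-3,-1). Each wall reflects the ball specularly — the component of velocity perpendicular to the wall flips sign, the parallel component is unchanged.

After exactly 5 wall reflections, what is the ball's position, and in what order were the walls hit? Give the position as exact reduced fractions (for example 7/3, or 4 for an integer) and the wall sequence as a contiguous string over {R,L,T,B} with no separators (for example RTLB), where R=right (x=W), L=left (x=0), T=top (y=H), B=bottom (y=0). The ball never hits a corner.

1. t=2/3 → L at (0,1/3); v=(3,-1)
2. t=1/3 → B at (1,0); v=(3,1)
3. t=5/3 → R at (6,5/3); v=(-3,1)
4. t=2 → L at (0,11/3); v=(3,1)
5. t=1/3 → T at (1,4); v=(3,-1)

Final position: (1,4)
Wall sequence: LBRLT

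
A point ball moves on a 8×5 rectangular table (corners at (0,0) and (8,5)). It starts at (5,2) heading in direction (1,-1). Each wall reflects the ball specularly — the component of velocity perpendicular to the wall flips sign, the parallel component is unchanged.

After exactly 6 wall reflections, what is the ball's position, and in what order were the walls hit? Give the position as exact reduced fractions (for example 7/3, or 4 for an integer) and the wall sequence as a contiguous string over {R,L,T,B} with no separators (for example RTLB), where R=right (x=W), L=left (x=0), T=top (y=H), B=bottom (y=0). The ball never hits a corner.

1. t=2 → B at (7,0); v=(1,1)
2. t=1 → R at (8,1); v=(-1,1)
3. t=4 → T at (4,5); v=(-1,-1)
4. t=4 → L at (0,1); v=(1,-1)
5. t=1 → B at (1,0); v=(1,1)
6. t=5 → T at (6,5); v=(1,-1)

Final position: (6,5)
Wall sequence: BRTLBT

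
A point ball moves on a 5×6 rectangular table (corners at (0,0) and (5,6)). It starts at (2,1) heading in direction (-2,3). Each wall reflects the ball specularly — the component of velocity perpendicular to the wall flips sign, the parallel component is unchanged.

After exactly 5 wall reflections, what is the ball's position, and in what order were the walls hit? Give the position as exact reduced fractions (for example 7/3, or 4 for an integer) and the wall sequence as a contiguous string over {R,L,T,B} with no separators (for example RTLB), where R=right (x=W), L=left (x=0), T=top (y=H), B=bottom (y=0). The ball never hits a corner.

Final position: (2/3,6)
Wall sequence: LTRBT

1. t=1 → L at (0,4); v=(2,3)
2. t=2/3 → T at (4/3,6); v=(2,-3)
3. t=11/6 → R at (5,1/2); v=(-2,-3)
4. t=1/6 → B at (14/3,0); v=(-2,3)
5. t=2 → T at (2/3,6); v=(-2,-3)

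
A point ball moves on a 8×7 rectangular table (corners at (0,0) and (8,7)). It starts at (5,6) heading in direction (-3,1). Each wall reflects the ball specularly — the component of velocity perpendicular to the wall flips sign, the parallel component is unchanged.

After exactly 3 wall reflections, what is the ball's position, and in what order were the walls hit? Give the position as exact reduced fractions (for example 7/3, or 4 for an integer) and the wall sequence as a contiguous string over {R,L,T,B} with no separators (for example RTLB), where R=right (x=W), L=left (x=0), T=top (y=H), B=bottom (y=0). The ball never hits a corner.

1. t=1 → T at (2,7); v=(-3,-1)
2. t=2/3 → L at (0,19/3); v=(3,-1)
3. t=8/3 → R at (8,11/3); v=(-3,-1)

Final position: (8,11/3)
Wall sequence: TLR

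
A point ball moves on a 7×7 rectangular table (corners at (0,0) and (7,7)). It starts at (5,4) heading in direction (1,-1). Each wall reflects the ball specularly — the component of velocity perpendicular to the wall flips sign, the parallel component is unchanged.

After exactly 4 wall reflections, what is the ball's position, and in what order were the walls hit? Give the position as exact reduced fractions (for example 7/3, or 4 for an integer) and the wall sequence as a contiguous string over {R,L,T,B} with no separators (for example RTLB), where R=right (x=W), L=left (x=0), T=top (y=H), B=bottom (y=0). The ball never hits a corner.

Final position: (2,7)
Wall sequence: RBLT

1. t=2 → R at (7,2); v=(-1,-1)
2. t=2 → B at (5,0); v=(-1,1)
3. t=5 → L at (0,5); v=(1,1)
4. t=2 → T at (2,7); v=(1,-1)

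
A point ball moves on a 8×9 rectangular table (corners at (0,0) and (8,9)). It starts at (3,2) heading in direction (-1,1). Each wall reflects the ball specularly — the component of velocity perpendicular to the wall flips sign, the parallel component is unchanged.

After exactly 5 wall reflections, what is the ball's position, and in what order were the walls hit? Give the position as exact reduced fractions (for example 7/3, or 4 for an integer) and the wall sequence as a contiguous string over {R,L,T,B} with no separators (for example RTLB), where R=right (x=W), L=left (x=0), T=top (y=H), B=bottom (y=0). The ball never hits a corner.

Final position: (0,3)
Wall sequence: LTRBL

1. t=3 → L at (0,5); v=(1,1)
2. t=4 → T at (4,9); v=(1,-1)
3. t=4 → R at (8,5); v=(-1,-1)
4. t=5 → B at (3,0); v=(-1,1)
5. t=3 → L at (0,3); v=(1,1)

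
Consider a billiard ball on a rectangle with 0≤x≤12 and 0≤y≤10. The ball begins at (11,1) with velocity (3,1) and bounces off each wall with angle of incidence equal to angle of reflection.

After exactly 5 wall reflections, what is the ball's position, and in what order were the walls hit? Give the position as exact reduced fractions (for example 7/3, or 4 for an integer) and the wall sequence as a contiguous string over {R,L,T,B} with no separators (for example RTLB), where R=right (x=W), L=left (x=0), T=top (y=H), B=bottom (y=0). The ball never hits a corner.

1. t=1/3 → R at (12,4/3); v=(-3,1)
2. t=4 → L at (0,16/3); v=(3,1)
3. t=4 → R at (12,28/3); v=(-3,1)
4. t=2/3 → T at (10,10); v=(-3,-1)
5. t=10/3 → L at (0,20/3); v=(3,-1)

Final position: (0,20/3)
Wall sequence: RLRTL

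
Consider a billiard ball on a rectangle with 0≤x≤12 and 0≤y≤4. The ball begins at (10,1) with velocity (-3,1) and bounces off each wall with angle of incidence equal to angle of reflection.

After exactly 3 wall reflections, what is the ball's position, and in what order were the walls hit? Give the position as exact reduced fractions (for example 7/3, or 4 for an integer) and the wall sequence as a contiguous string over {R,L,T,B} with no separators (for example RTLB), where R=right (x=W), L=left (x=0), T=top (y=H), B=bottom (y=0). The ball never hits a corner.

1. t=3 → T at (1,4); v=(-3,-1)
2. t=1/3 → L at (0,11/3); v=(3,-1)
3. t=11/3 → B at (11,0); v=(3,1)

Final position: (11,0)
Wall sequence: TLB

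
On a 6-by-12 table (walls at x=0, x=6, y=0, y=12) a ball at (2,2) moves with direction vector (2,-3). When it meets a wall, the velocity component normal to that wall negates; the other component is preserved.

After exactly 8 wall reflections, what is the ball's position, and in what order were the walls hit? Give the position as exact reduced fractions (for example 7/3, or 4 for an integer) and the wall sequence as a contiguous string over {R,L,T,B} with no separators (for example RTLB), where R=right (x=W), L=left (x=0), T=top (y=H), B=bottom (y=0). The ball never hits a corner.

1. t=2/3 → B at (10/3,0); v=(2,3)
2. t=4/3 → R at (6,4); v=(-2,3)
3. t=8/3 → T at (2/3,12); v=(-2,-3)
4. t=1/3 → L at (0,11); v=(2,-3)
5. t=3 → R at (6,2); v=(-2,-3)
6. t=2/3 → B at (14/3,0); v=(-2,3)
7. t=7/3 → L at (0,7); v=(2,3)
8. t=5/3 → T at (10/3,12); v=(2,-3)

Final position: (10/3,12)
Wall sequence: BRTLRBLT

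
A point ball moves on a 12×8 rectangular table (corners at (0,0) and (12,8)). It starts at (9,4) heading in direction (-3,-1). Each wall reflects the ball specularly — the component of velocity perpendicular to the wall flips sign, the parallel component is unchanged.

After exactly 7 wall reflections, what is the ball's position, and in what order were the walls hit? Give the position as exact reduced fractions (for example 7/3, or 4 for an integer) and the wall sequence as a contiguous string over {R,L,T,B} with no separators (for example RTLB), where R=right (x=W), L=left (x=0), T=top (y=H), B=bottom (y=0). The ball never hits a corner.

Final position: (0,1)
Wall sequence: LBRLTRL

1. t=3 → L at (0,1); v=(3,-1)
2. t=1 → B at (3,0); v=(3,1)
3. t=3 → R at (12,3); v=(-3,1)
4. t=4 → L at (0,7); v=(3,1)
5. t=1 → T at (3,8); v=(3,-1)
6. t=3 → R at (12,5); v=(-3,-1)
7. t=4 → L at (0,1); v=(3,-1)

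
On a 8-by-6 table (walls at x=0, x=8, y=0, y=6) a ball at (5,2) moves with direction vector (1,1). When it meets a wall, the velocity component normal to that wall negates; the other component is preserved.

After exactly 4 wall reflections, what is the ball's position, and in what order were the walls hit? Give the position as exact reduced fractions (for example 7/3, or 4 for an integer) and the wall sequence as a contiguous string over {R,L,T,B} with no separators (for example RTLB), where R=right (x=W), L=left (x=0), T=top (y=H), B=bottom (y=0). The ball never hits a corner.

1. t=3 → R at (8,5); v=(-1,1)
2. t=1 → T at (7,6); v=(-1,-1)
3. t=6 → B at (1,0); v=(-1,1)
4. t=1 → L at (0,1); v=(1,1)

Final position: (0,1)
Wall sequence: RTBL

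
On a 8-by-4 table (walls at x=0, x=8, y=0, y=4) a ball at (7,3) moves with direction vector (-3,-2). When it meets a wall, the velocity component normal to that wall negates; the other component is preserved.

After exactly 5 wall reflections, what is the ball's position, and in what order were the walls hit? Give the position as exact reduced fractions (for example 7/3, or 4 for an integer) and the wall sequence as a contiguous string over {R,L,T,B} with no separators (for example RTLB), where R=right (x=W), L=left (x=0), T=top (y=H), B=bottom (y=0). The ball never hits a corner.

Final position: (13/2,0)
Wall sequence: BLTRB

1. t=3/2 → B at (5/2,0); v=(-3,2)
2. t=5/6 → L at (0,5/3); v=(3,2)
3. t=7/6 → T at (7/2,4); v=(3,-2)
4. t=3/2 → R at (8,1); v=(-3,-2)
5. t=1/2 → B at (13/2,0); v=(-3,2)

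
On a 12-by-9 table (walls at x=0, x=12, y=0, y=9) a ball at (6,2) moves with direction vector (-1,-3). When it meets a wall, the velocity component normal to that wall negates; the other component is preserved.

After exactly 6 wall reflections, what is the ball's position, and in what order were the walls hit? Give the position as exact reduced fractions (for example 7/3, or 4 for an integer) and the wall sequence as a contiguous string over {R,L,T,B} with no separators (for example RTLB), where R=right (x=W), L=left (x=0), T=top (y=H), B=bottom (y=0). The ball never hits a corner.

Final position: (20/3,0)
Wall sequence: BTLBTB

1. t=2/3 → B at (16/3,0); v=(-1,3)
2. t=3 → T at (7/3,9); v=(-1,-3)
3. t=7/3 → L at (0,2); v=(1,-3)
4. t=2/3 → B at (2/3,0); v=(1,3)
5. t=3 → T at (11/3,9); v=(1,-3)
6. t=3 → B at (20/3,0); v=(1,3)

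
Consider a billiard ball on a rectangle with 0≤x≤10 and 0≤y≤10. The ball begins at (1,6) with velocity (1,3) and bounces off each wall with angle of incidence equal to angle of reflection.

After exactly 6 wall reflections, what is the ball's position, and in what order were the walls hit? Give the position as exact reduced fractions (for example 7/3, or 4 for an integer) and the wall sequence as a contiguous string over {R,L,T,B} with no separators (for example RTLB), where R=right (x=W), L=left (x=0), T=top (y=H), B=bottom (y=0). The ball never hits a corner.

Final position: (13/3,10)
Wall sequence: TBTRBT

1. t=4/3 → T at (7/3,10); v=(1,-3)
2. t=10/3 → B at (17/3,0); v=(1,3)
3. t=10/3 → T at (9,10); v=(1,-3)
4. t=1 → R at (10,7); v=(-1,-3)
5. t=7/3 → B at (23/3,0); v=(-1,3)
6. t=10/3 → T at (13/3,10); v=(-1,-3)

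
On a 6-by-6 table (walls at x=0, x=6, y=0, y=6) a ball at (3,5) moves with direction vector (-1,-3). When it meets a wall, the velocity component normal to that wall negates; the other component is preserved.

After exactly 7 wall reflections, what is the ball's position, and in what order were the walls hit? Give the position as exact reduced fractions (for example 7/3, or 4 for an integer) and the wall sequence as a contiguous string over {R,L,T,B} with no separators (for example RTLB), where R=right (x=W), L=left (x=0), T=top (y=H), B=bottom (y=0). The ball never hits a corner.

Final position: (16/3,0)
Wall sequence: BLTBTRB

1. t=5/3 → B at (4/3,0); v=(-1,3)
2. t=4/3 → L at (0,4); v=(1,3)
3. t=2/3 → T at (2/3,6); v=(1,-3)
4. t=2 → B at (8/3,0); v=(1,3)
5. t=2 → T at (14/3,6); v=(1,-3)
6. t=4/3 → R at (6,2); v=(-1,-3)
7. t=2/3 → B at (16/3,0); v=(-1,3)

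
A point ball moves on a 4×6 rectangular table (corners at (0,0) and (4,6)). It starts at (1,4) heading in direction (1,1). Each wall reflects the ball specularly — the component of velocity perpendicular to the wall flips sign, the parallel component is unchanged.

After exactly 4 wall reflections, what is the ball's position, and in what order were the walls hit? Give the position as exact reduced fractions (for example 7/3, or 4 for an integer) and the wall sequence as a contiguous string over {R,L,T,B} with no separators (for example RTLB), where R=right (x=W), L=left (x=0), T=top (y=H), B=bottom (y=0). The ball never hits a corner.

Final position: (1,0)
Wall sequence: TRLB

1. t=2 → T at (3,6); v=(1,-1)
2. t=1 → R at (4,5); v=(-1,-1)
3. t=4 → L at (0,1); v=(1,-1)
4. t=1 → B at (1,0); v=(1,1)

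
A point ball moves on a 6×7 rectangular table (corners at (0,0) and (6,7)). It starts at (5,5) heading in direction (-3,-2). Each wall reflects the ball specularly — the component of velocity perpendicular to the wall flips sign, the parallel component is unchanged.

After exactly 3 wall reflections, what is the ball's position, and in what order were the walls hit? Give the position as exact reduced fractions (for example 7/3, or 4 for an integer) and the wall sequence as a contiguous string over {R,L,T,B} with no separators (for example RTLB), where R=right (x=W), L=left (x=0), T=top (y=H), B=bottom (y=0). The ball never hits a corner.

Final position: (6,7/3)
Wall sequence: LBR

1. t=5/3 → L at (0,5/3); v=(3,-2)
2. t=5/6 → B at (5/2,0); v=(3,2)
3. t=7/6 → R at (6,7/3); v=(-3,2)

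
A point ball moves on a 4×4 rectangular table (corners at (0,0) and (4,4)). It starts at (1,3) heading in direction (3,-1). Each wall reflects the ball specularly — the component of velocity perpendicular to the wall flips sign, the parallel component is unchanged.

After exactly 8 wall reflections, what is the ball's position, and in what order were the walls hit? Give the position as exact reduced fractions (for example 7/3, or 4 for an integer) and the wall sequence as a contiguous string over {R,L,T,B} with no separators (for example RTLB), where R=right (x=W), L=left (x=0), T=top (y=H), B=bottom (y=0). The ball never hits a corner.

1. t=1 → R at (4,2); v=(-3,-1)
2. t=4/3 → L at (0,2/3); v=(3,-1)
3. t=2/3 → B at (2,0); v=(3,1)
4. t=2/3 → R at (4,2/3); v=(-3,1)
5. t=4/3 → L at (0,2); v=(3,1)
6. t=4/3 → R at (4,10/3); v=(-3,1)
7. t=2/3 → T at (2,4); v=(-3,-1)
8. t=2/3 → L at (0,10/3); v=(3,-1)

Final position: (0,10/3)
Wall sequence: RLBRLRTL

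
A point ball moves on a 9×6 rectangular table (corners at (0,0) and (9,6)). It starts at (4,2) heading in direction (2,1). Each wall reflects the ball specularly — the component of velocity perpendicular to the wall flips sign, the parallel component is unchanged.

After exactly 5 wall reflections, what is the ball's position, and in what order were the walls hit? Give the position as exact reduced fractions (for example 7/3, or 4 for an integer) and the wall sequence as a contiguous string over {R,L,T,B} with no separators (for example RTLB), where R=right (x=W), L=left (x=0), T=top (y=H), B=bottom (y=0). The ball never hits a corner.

Final position: (9,3/2)
Wall sequence: RTLBR

1. t=5/2 → R at (9,9/2); v=(-2,1)
2. t=3/2 → T at (6,6); v=(-2,-1)
3. t=3 → L at (0,3); v=(2,-1)
4. t=3 → B at (6,0); v=(2,1)
5. t=3/2 → R at (9,3/2); v=(-2,1)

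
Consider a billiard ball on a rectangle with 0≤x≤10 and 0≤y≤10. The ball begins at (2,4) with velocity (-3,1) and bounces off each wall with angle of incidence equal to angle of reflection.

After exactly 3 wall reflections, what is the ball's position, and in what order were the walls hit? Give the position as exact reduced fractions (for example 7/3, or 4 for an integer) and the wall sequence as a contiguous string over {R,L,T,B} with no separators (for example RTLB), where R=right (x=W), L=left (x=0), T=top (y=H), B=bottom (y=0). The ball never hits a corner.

Final position: (4,10)
Wall sequence: LRT

1. t=2/3 → L at (0,14/3); v=(3,1)
2. t=10/3 → R at (10,8); v=(-3,1)
3. t=2 → T at (4,10); v=(-3,-1)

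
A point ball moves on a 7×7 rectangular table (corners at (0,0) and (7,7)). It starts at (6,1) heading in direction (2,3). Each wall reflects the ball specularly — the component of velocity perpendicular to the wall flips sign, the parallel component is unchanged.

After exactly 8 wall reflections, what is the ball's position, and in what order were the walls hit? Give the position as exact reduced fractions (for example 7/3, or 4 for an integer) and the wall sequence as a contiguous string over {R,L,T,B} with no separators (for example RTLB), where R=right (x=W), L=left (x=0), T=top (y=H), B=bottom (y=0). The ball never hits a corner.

Final position: (0,6)
Wall sequence: RTLBTRBL

1. t=1/2 → R at (7,5/2); v=(-2,3)
2. t=3/2 → T at (4,7); v=(-2,-3)
3. t=2 → L at (0,1); v=(2,-3)
4. t=1/3 → B at (2/3,0); v=(2,3)
5. t=7/3 → T at (16/3,7); v=(2,-3)
6. t=5/6 → R at (7,9/2); v=(-2,-3)
7. t=3/2 → B at (4,0); v=(-2,3)
8. t=2 → L at (0,6); v=(2,3)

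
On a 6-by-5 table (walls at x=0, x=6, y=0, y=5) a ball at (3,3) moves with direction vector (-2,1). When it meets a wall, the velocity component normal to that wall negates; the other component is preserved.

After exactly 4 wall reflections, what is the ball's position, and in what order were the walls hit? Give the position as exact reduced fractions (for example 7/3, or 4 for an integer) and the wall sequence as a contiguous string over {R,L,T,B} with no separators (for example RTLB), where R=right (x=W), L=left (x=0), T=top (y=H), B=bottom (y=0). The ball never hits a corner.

Final position: (1,0)
Wall sequence: LTRB

1. t=3/2 → L at (0,9/2); v=(2,1)
2. t=1/2 → T at (1,5); v=(2,-1)
3. t=5/2 → R at (6,5/2); v=(-2,-1)
4. t=5/2 → B at (1,0); v=(-2,1)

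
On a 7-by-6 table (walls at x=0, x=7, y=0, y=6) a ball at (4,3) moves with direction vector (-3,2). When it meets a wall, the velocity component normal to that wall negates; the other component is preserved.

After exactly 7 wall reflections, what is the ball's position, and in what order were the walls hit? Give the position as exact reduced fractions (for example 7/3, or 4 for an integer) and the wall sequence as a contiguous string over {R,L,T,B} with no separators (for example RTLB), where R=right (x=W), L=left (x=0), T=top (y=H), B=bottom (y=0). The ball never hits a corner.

1. t=4/3 → L at (0,17/3); v=(3,2)
2. t=1/6 → T at (1/2,6); v=(3,-2)
3. t=13/6 → R at (7,5/3); v=(-3,-2)
4. t=5/6 → B at (9/2,0); v=(-3,2)
5. t=3/2 → L at (0,3); v=(3,2)
6. t=3/2 → T at (9/2,6); v=(3,-2)
7. t=5/6 → R at (7,13/3); v=(-3,-2)

Final position: (7,13/3)
Wall sequence: LTRBLTR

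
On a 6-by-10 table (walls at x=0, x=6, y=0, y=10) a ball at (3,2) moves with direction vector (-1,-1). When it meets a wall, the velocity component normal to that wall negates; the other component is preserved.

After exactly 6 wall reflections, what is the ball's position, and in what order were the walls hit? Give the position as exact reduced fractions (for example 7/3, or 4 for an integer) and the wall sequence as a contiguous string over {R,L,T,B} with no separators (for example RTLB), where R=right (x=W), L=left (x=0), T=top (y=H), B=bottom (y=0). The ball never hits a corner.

1. t=2 → B at (1,0); v=(-1,1)
2. t=1 → L at (0,1); v=(1,1)
3. t=6 → R at (6,7); v=(-1,1)
4. t=3 → T at (3,10); v=(-1,-1)
5. t=3 → L at (0,7); v=(1,-1)
6. t=6 → R at (6,1); v=(-1,-1)

Final position: (6,1)
Wall sequence: BLRTLR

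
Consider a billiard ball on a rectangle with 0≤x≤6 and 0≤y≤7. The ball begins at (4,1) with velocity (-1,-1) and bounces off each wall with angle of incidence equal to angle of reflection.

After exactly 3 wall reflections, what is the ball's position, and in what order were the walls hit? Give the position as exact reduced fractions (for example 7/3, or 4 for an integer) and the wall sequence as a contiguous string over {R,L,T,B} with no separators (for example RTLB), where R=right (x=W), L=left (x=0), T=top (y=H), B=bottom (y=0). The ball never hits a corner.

1. t=1 → B at (3,0); v=(-1,1)
2. t=3 → L at (0,3); v=(1,1)
3. t=4 → T at (4,7); v=(1,-1)

Final position: (4,7)
Wall sequence: BLT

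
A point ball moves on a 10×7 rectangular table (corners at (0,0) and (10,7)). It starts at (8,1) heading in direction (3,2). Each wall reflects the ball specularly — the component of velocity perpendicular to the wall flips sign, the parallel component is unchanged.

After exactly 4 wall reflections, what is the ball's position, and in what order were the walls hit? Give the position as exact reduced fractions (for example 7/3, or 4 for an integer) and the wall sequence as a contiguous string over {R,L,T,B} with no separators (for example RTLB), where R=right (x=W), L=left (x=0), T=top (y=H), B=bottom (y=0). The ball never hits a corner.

1. t=2/3 → R at (10,7/3); v=(-3,2)
2. t=7/3 → T at (3,7); v=(-3,-2)
3. t=1 → L at (0,5); v=(3,-2)
4. t=5/2 → B at (15/2,0); v=(3,2)

Final position: (15/2,0)
Wall sequence: RTLB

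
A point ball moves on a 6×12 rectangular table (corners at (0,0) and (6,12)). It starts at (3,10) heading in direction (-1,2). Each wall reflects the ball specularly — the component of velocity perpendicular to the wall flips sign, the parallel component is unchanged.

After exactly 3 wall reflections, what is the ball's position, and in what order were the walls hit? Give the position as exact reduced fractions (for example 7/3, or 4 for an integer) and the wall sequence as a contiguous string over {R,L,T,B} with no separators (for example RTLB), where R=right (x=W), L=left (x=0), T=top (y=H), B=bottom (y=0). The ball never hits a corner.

1. t=1 → T at (2,12); v=(-1,-2)
2. t=2 → L at (0,8); v=(1,-2)
3. t=4 → B at (4,0); v=(1,2)

Final position: (4,0)
Wall sequence: TLB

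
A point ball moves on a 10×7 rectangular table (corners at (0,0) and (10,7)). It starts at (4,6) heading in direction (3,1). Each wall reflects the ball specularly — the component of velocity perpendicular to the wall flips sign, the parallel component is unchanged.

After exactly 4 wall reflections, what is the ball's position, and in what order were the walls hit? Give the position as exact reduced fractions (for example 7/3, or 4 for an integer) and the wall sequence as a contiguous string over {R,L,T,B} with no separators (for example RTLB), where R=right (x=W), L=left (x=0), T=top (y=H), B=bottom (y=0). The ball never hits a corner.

Final position: (8,0)
Wall sequence: TRLB

1. t=1 → T at (7,7); v=(3,-1)
2. t=1 → R at (10,6); v=(-3,-1)
3. t=10/3 → L at (0,8/3); v=(3,-1)
4. t=8/3 → B at (8,0); v=(3,1)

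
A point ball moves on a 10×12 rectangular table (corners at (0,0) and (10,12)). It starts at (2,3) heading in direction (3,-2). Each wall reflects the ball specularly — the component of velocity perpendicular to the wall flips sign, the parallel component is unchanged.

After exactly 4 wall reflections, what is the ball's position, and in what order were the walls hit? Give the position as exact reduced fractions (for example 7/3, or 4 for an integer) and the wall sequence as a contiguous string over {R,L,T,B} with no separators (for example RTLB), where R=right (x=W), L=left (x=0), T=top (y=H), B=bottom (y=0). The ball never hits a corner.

1. t=3/2 → B at (13/2,0); v=(3,2)
2. t=7/6 → R at (10,7/3); v=(-3,2)
3. t=10/3 → L at (0,9); v=(3,2)
4. t=3/2 → T at (9/2,12); v=(3,-2)

Final position: (9/2,12)
Wall sequence: BRLT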